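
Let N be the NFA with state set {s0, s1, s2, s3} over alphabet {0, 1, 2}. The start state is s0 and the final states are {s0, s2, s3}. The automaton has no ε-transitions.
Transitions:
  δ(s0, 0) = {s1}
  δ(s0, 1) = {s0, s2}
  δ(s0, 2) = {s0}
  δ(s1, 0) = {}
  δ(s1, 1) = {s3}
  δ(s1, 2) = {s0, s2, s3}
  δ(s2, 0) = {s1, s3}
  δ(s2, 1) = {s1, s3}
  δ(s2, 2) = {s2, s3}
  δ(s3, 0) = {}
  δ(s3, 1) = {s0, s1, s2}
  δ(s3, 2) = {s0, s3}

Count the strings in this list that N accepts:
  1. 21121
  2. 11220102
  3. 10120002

21121: accepted
11220102: accepted
10120002: rejected

2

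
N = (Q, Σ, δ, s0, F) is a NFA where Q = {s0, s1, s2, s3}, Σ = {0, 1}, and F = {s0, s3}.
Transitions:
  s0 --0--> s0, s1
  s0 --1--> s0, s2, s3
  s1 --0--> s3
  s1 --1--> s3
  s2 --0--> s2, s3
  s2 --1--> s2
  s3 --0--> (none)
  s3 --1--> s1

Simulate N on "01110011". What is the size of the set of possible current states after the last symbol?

4

Start: {s0}
read 0: {s0, s1}
read 1: {s0, s2, s3}
read 1: {s0, s1, s2, s3}
read 1: {s0, s1, s2, s3}
read 0: {s0, s1, s2, s3}
read 0: {s0, s1, s2, s3}
read 1: {s0, s1, s2, s3}
read 1: {s0, s1, s2, s3}
Final reachable set {s0, s1, s2, s3} has 4 states.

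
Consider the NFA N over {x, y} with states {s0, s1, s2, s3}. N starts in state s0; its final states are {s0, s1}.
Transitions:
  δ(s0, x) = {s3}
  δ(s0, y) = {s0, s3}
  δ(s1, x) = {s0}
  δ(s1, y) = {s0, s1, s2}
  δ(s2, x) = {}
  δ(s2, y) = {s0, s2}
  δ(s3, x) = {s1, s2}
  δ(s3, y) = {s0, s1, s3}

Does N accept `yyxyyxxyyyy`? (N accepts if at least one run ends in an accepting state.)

accepted

Start: {s0}
read y: {s0, s3}
read y: {s0, s1, s3}
read x: {s0, s1, s2, s3}
read y: {s0, s1, s2, s3}
read y: {s0, s1, s2, s3}
read x: {s0, s1, s2, s3}
read x: {s0, s1, s2, s3}
read y: {s0, s1, s2, s3}
read y: {s0, s1, s2, s3}
read y: {s0, s1, s2, s3}
read y: {s0, s1, s2, s3}
Reachable ∩ accepting = {s0, s1} — nonempty.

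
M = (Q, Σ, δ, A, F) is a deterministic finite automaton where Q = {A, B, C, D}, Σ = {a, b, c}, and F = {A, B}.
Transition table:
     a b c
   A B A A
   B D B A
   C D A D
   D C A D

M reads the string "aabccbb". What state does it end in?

A

A --a--> B
B --a--> D
D --b--> A
A --c--> A
A --c--> A
A --b--> A
A --b--> A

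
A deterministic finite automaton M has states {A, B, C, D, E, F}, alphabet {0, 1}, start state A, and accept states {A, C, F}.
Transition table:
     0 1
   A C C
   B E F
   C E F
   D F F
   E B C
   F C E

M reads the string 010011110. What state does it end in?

A --0--> C
C --1--> F
F --0--> C
C --0--> E
E --1--> C
C --1--> F
F --1--> E
E --1--> C
C --0--> E

E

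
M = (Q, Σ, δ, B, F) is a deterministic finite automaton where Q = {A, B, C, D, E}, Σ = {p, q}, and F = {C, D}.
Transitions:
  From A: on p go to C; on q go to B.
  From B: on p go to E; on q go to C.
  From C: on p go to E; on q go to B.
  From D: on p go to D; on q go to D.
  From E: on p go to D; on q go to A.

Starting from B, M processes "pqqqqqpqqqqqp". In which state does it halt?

E

B --p--> E
E --q--> A
A --q--> B
B --q--> C
C --q--> B
B --q--> C
C --p--> E
E --q--> A
A --q--> B
B --q--> C
C --q--> B
B --q--> C
C --p--> E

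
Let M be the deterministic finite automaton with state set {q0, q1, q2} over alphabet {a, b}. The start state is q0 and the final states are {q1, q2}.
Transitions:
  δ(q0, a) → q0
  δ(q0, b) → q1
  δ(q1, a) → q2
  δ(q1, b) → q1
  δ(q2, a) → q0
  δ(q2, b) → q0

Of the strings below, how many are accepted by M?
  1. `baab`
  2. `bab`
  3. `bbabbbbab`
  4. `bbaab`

`baab`: accepted
`bab`: rejected
`bbabbbbab`: rejected
`bbaab`: accepted

2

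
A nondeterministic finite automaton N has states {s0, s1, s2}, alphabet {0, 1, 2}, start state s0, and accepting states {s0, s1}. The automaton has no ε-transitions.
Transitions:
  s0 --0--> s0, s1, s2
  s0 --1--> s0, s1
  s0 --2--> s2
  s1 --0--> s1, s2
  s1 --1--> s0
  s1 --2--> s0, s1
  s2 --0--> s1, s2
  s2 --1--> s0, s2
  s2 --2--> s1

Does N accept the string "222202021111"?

Start: {s0}
read 2: {s2}
read 2: {s1}
read 2: {s0, s1}
read 2: {s0, s1, s2}
read 0: {s0, s1, s2}
read 2: {s0, s1, s2}
read 0: {s0, s1, s2}
read 2: {s0, s1, s2}
read 1: {s0, s1, s2}
read 1: {s0, s1, s2}
read 1: {s0, s1, s2}
read 1: {s0, s1, s2}
Reachable ∩ accepting = {s0, s1} — nonempty.

accepted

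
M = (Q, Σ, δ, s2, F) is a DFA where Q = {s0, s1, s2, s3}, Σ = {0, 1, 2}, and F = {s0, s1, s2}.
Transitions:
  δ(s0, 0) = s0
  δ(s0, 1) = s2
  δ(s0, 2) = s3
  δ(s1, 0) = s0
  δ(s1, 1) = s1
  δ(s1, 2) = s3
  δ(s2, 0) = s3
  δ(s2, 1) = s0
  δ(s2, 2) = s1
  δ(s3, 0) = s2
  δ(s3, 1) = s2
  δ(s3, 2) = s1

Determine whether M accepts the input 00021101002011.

accepted

s2 --0--> s3
s3 --0--> s2
s2 --0--> s3
s3 --2--> s1
s1 --1--> s1
s1 --1--> s1
s1 --0--> s0
s0 --1--> s2
s2 --0--> s3
s3 --0--> s2
s2 --2--> s1
s1 --0--> s0
s0 --1--> s2
s2 --1--> s0
End in state s0, which is an accepting state.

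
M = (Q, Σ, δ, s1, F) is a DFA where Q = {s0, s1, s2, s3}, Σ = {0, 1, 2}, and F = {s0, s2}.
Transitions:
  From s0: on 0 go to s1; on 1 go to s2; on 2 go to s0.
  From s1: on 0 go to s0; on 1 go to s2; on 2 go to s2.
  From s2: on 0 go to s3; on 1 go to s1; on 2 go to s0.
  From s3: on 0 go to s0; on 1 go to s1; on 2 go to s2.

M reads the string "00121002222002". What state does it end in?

s0

s1 --0--> s0
s0 --0--> s1
s1 --1--> s2
s2 --2--> s0
s0 --1--> s2
s2 --0--> s3
s3 --0--> s0
s0 --2--> s0
s0 --2--> s0
s0 --2--> s0
s0 --2--> s0
s0 --0--> s1
s1 --0--> s0
s0 --2--> s0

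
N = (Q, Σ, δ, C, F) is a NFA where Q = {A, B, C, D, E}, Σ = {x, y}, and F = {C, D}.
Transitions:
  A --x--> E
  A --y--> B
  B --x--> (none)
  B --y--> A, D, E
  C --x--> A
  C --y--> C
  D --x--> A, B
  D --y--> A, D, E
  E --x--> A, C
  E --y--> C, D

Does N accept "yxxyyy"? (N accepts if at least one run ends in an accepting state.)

accepted

Start: {C}
read y: {C}
read x: {A}
read x: {E}
read y: {C, D}
read y: {A, C, D, E}
read y: {A, B, C, D, E}
Reachable ∩ accepting = {C, D} — nonempty.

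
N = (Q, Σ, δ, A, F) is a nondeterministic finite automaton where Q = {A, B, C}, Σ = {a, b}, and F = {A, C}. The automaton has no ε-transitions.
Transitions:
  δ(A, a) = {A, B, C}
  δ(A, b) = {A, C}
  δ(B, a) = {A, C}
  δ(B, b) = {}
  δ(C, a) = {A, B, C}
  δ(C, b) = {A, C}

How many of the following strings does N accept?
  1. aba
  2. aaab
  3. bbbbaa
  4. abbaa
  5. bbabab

5

aba: accepted
aaab: accepted
bbbbaa: accepted
abbaa: accepted
bbabab: accepted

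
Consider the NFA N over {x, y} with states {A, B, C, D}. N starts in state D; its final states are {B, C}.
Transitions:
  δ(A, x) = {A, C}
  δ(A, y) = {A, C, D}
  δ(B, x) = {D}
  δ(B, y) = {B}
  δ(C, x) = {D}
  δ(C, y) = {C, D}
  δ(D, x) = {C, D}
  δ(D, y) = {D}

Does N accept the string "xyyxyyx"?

accepted

Start: {D}
read x: {C, D}
read y: {C, D}
read y: {C, D}
read x: {C, D}
read y: {C, D}
read y: {C, D}
read x: {C, D}
Reachable ∩ accepting = {C} — nonempty.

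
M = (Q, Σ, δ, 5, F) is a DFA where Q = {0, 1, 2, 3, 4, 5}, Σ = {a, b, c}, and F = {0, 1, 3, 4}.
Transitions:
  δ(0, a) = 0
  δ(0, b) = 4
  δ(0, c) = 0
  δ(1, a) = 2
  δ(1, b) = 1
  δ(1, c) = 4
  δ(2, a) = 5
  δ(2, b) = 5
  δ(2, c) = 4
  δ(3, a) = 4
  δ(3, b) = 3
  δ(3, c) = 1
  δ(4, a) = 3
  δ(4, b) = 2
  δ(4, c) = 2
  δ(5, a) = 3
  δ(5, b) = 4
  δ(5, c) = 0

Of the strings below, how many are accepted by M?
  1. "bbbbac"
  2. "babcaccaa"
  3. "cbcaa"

3

"bbbbac": accepted
"babcaccaa": accepted
"cbcaa": accepted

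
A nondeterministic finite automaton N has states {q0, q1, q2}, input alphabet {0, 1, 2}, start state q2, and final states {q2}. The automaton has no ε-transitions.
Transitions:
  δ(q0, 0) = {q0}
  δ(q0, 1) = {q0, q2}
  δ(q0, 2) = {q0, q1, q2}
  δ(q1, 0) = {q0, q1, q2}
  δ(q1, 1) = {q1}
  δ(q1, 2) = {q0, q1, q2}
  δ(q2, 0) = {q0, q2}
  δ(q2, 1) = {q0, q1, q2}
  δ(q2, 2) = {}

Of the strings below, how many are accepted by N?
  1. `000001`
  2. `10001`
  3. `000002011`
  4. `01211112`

4

`000001`: accepted
`10001`: accepted
`000002011`: accepted
`01211112`: accepted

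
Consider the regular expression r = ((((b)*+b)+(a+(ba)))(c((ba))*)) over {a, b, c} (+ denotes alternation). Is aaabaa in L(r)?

no

No split of aaabaa into u·v has (((b)*+b)+(a+(ba))) matching u and (c((ba))*) matching v.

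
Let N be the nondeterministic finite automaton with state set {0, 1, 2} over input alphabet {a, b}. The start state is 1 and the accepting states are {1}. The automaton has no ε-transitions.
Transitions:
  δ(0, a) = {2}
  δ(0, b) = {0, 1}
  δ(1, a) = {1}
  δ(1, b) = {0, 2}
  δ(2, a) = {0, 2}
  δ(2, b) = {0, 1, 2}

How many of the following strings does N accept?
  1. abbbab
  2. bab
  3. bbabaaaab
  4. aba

abbbab: accepted
bab: accepted
bbabaaaab: accepted
aba: rejected

3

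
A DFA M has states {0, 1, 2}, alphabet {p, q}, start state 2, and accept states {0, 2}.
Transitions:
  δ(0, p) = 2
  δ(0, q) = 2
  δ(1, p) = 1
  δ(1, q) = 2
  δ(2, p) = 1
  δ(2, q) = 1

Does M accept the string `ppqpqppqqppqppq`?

accepted

2 --p--> 1
1 --p--> 1
1 --q--> 2
2 --p--> 1
1 --q--> 2
2 --p--> 1
1 --p--> 1
1 --q--> 2
2 --q--> 1
1 --p--> 1
1 --p--> 1
1 --q--> 2
2 --p--> 1
1 --p--> 1
1 --q--> 2
End in state 2, which is an accepting state.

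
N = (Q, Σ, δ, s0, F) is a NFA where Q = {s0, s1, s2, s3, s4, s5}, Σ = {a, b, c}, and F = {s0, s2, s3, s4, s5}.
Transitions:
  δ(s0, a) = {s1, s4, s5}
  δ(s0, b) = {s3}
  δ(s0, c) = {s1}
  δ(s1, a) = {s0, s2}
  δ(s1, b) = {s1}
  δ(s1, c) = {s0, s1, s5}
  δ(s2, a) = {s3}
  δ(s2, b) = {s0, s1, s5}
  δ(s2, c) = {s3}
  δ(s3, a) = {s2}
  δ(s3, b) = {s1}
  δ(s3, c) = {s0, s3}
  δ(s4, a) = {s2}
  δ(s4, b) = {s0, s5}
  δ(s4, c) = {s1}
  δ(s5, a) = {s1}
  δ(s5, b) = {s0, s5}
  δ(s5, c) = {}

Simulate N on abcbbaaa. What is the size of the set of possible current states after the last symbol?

6

Start: {s0}
read a: {s1, s4, s5}
read b: {s0, s1, s5}
read c: {s0, s1, s5}
read b: {s0, s1, s3, s5}
read b: {s0, s1, s3, s5}
read a: {s0, s1, s2, s4, s5}
read a: {s0, s1, s2, s3, s4, s5}
read a: {s0, s1, s2, s3, s4, s5}
Final reachable set {s0, s1, s2, s3, s4, s5} has 6 states.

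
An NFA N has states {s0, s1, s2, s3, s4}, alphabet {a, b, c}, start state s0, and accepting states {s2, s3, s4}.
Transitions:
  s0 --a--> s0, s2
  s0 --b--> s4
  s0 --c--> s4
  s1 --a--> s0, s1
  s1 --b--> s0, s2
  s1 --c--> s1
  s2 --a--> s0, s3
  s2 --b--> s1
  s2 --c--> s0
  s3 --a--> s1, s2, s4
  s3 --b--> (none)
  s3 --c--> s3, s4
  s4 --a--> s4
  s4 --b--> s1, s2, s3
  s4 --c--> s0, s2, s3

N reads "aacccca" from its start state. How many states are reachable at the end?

Start: {s0}
read a: {s0, s2}
read a: {s0, s2, s3}
read c: {s0, s3, s4}
read c: {s0, s2, s3, s4}
read c: {s0, s2, s3, s4}
read c: {s0, s2, s3, s4}
read a: {s0, s1, s2, s3, s4}
Final reachable set {s0, s1, s2, s3, s4} has 5 states.

5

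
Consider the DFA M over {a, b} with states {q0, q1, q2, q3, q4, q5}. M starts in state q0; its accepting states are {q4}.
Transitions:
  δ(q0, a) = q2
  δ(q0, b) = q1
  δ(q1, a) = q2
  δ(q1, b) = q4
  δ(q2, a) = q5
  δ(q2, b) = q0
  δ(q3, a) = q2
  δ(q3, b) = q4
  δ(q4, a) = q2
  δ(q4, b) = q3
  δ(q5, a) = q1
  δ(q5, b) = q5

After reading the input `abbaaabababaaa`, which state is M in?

q1

q0 --a--> q2
q2 --b--> q0
q0 --b--> q1
q1 --a--> q2
q2 --a--> q5
q5 --a--> q1
q1 --b--> q4
q4 --a--> q2
q2 --b--> q0
q0 --a--> q2
q2 --b--> q0
q0 --a--> q2
q2 --a--> q5
q5 --a--> q1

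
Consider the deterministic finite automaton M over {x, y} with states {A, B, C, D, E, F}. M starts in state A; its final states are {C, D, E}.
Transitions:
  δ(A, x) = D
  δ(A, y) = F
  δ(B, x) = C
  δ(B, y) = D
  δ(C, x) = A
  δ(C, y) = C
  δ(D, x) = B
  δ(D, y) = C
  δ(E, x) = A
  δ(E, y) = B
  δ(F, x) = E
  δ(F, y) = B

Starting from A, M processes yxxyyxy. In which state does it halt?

C

A --y--> F
F --x--> E
E --x--> A
A --y--> F
F --y--> B
B --x--> C
C --y--> C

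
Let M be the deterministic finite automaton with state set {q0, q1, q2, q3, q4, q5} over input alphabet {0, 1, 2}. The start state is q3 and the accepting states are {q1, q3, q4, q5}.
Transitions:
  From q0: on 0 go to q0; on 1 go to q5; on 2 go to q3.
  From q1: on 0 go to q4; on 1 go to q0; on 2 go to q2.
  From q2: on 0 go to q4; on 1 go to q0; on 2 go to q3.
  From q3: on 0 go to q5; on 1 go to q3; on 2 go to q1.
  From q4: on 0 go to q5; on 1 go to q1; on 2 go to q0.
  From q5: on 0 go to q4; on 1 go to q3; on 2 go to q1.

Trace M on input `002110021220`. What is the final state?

q4

q3 --0--> q5
q5 --0--> q4
q4 --2--> q0
q0 --1--> q5
q5 --1--> q3
q3 --0--> q5
q5 --0--> q4
q4 --2--> q0
q0 --1--> q5
q5 --2--> q1
q1 --2--> q2
q2 --0--> q4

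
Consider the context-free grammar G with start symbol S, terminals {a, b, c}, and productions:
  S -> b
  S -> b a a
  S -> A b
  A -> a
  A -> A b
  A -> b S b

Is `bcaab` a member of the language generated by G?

no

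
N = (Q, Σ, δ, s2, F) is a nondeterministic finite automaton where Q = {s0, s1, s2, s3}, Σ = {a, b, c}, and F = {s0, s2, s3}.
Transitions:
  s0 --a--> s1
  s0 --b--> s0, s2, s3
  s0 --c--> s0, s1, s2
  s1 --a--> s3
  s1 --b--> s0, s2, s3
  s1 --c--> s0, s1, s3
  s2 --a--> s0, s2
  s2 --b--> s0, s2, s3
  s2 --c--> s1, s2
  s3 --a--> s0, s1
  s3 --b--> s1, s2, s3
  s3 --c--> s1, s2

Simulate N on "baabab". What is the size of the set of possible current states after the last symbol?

4

Start: {s2}
read b: {s0, s2, s3}
read a: {s0, s1, s2}
read a: {s0, s1, s2, s3}
read b: {s0, s1, s2, s3}
read a: {s0, s1, s2, s3}
read b: {s0, s1, s2, s3}
Final reachable set {s0, s1, s2, s3} has 4 states.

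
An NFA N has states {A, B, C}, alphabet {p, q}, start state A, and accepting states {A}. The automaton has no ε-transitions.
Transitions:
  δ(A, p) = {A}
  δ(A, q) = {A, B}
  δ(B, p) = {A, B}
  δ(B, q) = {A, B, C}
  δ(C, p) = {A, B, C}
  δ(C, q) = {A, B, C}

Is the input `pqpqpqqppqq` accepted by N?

Start: {A}
read p: {A}
read q: {A, B}
read p: {A, B}
read q: {A, B, C}
read p: {A, B, C}
read q: {A, B, C}
read q: {A, B, C}
read p: {A, B, C}
read p: {A, B, C}
read q: {A, B, C}
read q: {A, B, C}
Reachable ∩ accepting = {A} — nonempty.

accepted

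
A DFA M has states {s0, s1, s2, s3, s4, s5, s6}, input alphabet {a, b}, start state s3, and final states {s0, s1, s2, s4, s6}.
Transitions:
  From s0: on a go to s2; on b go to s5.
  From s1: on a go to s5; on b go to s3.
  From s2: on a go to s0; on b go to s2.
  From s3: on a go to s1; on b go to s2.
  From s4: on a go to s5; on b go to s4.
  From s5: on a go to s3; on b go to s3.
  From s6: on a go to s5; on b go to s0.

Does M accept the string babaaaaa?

accepted

s3 --b--> s2
s2 --a--> s0
s0 --b--> s5
s5 --a--> s3
s3 --a--> s1
s1 --a--> s5
s5 --a--> s3
s3 --a--> s1
End in state s1, which is an accepting state.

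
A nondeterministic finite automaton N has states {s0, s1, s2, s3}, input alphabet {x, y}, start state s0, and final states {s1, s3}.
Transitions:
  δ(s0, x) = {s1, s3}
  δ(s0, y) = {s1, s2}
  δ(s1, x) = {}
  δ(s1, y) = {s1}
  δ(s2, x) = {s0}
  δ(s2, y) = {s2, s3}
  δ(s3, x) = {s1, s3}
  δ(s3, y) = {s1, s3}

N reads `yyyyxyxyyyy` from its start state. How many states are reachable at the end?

Start: {s0}
read y: {s1, s2}
read y: {s1, s2, s3}
read y: {s1, s2, s3}
read y: {s1, s2, s3}
read x: {s0, s1, s3}
read y: {s1, s2, s3}
read x: {s0, s1, s3}
read y: {s1, s2, s3}
read y: {s1, s2, s3}
read y: {s1, s2, s3}
read y: {s1, s2, s3}
Final reachable set {s1, s2, s3} has 3 states.

3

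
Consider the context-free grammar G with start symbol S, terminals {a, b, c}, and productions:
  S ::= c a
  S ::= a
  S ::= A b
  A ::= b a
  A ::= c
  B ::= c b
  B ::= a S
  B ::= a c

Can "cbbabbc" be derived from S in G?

no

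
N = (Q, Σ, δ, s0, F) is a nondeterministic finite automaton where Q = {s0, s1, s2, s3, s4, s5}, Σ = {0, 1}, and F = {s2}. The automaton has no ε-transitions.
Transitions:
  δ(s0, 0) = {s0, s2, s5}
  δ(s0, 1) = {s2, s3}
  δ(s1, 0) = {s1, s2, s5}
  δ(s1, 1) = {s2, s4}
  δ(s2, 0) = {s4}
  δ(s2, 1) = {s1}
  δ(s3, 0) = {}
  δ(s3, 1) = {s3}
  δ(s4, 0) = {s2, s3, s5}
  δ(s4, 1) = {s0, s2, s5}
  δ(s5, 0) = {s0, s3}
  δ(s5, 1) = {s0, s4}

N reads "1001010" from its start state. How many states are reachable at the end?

6

Start: {s0}
read 1: {s2, s3}
read 0: {s4}
read 0: {s2, s3, s5}
read 1: {s0, s1, s3, s4}
read 0: {s0, s1, s2, s3, s5}
read 1: {s0, s1, s2, s3, s4}
read 0: {s0, s1, s2, s3, s4, s5}
Final reachable set {s0, s1, s2, s3, s4, s5} has 6 states.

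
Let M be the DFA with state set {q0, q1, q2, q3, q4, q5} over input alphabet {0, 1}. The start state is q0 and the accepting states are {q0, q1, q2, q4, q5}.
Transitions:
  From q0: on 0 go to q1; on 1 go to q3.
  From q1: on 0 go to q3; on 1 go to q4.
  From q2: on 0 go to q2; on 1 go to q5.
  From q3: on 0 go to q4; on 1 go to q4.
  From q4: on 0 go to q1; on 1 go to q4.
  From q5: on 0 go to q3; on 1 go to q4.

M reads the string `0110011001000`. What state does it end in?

q4

q0 --0--> q1
q1 --1--> q4
q4 --1--> q4
q4 --0--> q1
q1 --0--> q3
q3 --1--> q4
q4 --1--> q4
q4 --0--> q1
q1 --0--> q3
q3 --1--> q4
q4 --0--> q1
q1 --0--> q3
q3 --0--> q4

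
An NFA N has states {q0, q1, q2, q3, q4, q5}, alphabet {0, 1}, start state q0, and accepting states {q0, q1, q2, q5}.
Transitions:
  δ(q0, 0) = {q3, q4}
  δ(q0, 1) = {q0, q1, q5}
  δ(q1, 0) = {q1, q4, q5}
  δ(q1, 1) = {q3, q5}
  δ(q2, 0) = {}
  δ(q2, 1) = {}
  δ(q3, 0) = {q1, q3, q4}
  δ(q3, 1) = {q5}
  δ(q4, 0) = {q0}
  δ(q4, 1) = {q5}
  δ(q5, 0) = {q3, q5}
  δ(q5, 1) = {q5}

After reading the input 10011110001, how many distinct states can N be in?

4

Start: {q0}
read 1: {q0, q1, q5}
read 0: {q1, q3, q4, q5}
read 0: {q0, q1, q3, q4, q5}
read 1: {q0, q1, q3, q5}
read 1: {q0, q1, q3, q5}
read 1: {q0, q1, q3, q5}
read 1: {q0, q1, q3, q5}
read 0: {q1, q3, q4, q5}
read 0: {q0, q1, q3, q4, q5}
read 0: {q0, q1, q3, q4, q5}
read 1: {q0, q1, q3, q5}
Final reachable set {q0, q1, q3, q5} has 4 states.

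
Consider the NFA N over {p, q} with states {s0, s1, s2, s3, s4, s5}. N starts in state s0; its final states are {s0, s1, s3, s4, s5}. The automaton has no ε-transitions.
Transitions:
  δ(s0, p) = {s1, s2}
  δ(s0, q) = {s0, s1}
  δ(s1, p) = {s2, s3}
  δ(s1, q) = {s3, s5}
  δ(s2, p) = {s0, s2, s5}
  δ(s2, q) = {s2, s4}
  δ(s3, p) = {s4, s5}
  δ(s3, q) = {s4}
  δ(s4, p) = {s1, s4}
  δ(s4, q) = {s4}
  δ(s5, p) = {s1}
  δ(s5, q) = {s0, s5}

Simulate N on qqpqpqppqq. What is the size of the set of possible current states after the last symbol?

Start: {s0}
read q: {s0, s1}
read q: {s0, s1, s3, s5}
read p: {s1, s2, s3, s4, s5}
read q: {s0, s2, s3, s4, s5}
read p: {s0, s1, s2, s4, s5}
read q: {s0, s1, s2, s3, s4, s5}
read p: {s0, s1, s2, s3, s4, s5}
read p: {s0, s1, s2, s3, s4, s5}
read q: {s0, s1, s2, s3, s4, s5}
read q: {s0, s1, s2, s3, s4, s5}
Final reachable set {s0, s1, s2, s3, s4, s5} has 6 states.

6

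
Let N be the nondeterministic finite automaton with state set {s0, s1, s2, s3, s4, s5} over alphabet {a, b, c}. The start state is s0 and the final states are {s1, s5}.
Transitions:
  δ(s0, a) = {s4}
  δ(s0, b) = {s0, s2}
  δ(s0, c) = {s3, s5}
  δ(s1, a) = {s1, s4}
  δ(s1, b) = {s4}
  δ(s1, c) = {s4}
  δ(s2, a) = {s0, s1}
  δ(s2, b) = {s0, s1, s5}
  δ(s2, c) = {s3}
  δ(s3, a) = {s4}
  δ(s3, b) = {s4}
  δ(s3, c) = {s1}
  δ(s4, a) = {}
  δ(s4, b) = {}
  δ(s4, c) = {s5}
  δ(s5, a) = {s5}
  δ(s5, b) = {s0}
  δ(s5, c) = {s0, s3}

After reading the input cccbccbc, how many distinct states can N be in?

2

Start: {s0}
read c: {s3, s5}
read c: {s0, s1, s3}
read c: {s1, s3, s4, s5}
read b: {s0, s4}
read c: {s3, s5}
read c: {s0, s1, s3}
read b: {s0, s2, s4}
read c: {s3, s5}
Final reachable set {s3, s5} has 2 states.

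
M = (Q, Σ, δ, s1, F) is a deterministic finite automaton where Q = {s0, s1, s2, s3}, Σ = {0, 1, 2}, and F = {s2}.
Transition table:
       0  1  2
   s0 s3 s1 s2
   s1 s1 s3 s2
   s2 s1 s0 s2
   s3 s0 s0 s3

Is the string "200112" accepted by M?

accepted

s1 --2--> s2
s2 --0--> s1
s1 --0--> s1
s1 --1--> s3
s3 --1--> s0
s0 --2--> s2
End in state s2, which is an accepting state.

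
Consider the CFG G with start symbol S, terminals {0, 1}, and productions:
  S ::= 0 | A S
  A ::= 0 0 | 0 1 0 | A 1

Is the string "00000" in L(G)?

yes

S ⇒ AS ⇒ 00S ⇒ 00AS ⇒ 0000S ⇒ 00000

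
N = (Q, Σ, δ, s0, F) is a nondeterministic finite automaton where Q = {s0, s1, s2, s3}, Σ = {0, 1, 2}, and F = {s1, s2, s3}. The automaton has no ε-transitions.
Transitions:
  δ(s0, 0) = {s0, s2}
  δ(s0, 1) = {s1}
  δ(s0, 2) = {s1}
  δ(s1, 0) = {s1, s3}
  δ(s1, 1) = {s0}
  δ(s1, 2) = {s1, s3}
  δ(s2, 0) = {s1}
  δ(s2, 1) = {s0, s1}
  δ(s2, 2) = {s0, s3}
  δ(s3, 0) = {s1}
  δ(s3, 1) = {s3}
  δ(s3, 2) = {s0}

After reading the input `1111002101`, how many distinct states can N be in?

Start: {s0}
read 1: {s1}
read 1: {s0}
read 1: {s1}
read 1: {s0}
read 0: {s0, s2}
read 0: {s0, s1, s2}
read 2: {s0, s1, s3}
read 1: {s0, s1, s3}
read 0: {s0, s1, s2, s3}
read 1: {s0, s1, s3}
Final reachable set {s0, s1, s3} has 3 states.

3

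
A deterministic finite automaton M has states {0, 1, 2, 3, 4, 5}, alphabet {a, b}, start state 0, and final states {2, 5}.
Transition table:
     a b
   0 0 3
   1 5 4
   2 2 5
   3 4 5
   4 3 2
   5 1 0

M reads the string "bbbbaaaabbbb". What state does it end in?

5

0 --b--> 3
3 --b--> 5
5 --b--> 0
0 --b--> 3
3 --a--> 4
4 --a--> 3
3 --a--> 4
4 --a--> 3
3 --b--> 5
5 --b--> 0
0 --b--> 3
3 --b--> 5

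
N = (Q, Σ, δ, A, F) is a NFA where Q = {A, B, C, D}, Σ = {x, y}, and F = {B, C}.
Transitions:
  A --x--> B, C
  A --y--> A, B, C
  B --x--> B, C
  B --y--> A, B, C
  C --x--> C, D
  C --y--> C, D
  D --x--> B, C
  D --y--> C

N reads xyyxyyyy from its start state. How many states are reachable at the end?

4

Start: {A}
read x: {B, C}
read y: {A, B, C, D}
read y: {A, B, C, D}
read x: {B, C, D}
read y: {A, B, C, D}
read y: {A, B, C, D}
read y: {A, B, C, D}
read y: {A, B, C, D}
Final reachable set {A, B, C, D} has 4 states.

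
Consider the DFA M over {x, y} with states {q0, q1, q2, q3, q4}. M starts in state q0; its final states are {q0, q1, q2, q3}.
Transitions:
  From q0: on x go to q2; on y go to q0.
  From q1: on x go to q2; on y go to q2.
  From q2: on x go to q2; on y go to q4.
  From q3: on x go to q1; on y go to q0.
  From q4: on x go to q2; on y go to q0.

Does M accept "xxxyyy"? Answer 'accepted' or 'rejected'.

accepted

q0 --x--> q2
q2 --x--> q2
q2 --x--> q2
q2 --y--> q4
q4 --y--> q0
q0 --y--> q0
End in state q0, which is an accepting state.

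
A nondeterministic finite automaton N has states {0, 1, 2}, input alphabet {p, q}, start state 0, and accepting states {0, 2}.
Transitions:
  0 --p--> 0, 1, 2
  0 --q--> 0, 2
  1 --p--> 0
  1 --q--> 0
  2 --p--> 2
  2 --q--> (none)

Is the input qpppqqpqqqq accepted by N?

accepted

Start: {0}
read q: {0, 2}
read p: {0, 1, 2}
read p: {0, 1, 2}
read p: {0, 1, 2}
read q: {0, 2}
read q: {0, 2}
read p: {0, 1, 2}
read q: {0, 2}
read q: {0, 2}
read q: {0, 2}
read q: {0, 2}
Reachable ∩ accepting = {0, 2} — nonempty.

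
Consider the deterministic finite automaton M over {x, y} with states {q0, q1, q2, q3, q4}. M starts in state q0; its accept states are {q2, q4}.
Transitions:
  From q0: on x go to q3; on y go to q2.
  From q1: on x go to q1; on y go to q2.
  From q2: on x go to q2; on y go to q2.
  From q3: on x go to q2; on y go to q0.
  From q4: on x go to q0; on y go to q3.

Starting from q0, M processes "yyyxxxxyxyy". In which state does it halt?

q0 --y--> q2
q2 --y--> q2
q2 --y--> q2
q2 --x--> q2
q2 --x--> q2
q2 --x--> q2
q2 --x--> q2
q2 --y--> q2
q2 --x--> q2
q2 --y--> q2
q2 --y--> q2

q2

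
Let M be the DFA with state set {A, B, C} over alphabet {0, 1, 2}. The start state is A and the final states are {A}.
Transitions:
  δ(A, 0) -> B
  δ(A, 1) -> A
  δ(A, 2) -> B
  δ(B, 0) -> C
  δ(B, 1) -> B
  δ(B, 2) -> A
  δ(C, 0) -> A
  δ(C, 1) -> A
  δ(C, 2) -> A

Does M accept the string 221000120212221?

rejected

A --2--> B
B --2--> A
A --1--> A
A --0--> B
B --0--> C
C --0--> A
A --1--> A
A --2--> B
B --0--> C
C --2--> A
A --1--> A
A --2--> B
B --2--> A
A --2--> B
B --1--> B
End in state B, which is not an accepting state.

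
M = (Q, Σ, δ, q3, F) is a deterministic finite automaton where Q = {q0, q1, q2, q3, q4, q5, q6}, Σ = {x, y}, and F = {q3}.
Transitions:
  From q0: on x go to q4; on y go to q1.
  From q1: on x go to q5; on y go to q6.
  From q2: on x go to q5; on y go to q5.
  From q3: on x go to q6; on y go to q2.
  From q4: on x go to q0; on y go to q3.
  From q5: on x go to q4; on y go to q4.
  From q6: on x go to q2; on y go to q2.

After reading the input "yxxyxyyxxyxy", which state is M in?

q4

q3 --y--> q2
q2 --x--> q5
q5 --x--> q4
q4 --y--> q3
q3 --x--> q6
q6 --y--> q2
q2 --y--> q5
q5 --x--> q4
q4 --x--> q0
q0 --y--> q1
q1 --x--> q5
q5 --y--> q4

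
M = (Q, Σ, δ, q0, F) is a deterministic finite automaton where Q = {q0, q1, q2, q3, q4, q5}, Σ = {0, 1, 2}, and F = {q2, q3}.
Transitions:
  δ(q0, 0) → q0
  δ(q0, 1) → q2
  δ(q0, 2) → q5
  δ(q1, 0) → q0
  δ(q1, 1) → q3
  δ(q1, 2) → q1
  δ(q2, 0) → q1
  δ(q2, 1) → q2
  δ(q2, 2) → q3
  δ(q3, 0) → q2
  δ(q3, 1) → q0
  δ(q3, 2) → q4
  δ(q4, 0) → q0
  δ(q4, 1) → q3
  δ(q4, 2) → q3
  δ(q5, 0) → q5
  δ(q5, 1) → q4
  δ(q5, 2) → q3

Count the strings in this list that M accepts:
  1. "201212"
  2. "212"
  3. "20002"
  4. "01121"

2

"201212": rejected
"212": accepted
"20002": accepted
"01121": rejected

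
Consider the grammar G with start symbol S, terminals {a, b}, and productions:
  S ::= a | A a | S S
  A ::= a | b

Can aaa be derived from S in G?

yes

S ⇒ SS ⇒ AaS ⇒ aaS ⇒ aaa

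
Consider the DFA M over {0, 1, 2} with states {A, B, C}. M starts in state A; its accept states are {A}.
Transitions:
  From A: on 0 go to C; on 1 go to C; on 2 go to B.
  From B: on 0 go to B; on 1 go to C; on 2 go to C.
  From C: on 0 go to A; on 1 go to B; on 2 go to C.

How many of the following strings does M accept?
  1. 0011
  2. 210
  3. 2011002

1

0011: rejected
210: accepted
2011002: rejected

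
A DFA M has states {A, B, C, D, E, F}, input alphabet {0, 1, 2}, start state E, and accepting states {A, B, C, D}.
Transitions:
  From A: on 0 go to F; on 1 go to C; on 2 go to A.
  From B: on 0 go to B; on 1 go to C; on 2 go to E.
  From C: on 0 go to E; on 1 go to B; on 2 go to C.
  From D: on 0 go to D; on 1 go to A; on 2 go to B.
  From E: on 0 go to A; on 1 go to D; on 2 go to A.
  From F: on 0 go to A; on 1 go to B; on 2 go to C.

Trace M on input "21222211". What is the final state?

E --2--> A
A --1--> C
C --2--> C
C --2--> C
C --2--> C
C --2--> C
C --1--> B
B --1--> C

C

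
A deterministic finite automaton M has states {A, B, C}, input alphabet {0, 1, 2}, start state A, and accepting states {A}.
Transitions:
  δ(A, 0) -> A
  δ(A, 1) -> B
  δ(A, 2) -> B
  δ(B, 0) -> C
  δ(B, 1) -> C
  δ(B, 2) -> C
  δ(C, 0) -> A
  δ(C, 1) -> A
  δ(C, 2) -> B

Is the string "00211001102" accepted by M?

A --0--> A
A --0--> A
A --2--> B
B --1--> C
C --1--> A
A --0--> A
A --0--> A
A --1--> B
B --1--> C
C --0--> A
A --2--> B
End in state B, which is not an accepting state.

rejected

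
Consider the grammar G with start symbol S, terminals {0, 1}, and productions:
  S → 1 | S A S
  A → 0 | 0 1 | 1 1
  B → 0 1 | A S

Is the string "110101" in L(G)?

no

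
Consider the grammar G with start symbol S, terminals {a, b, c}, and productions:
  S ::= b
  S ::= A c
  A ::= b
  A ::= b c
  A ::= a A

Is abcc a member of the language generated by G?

S ⇒ Ac ⇒ aAc ⇒ abcc

yes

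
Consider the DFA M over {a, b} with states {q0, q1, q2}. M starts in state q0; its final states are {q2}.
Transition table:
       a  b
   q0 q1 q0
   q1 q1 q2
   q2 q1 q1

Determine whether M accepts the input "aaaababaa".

rejected

q0 --a--> q1
q1 --a--> q1
q1 --a--> q1
q1 --a--> q1
q1 --b--> q2
q2 --a--> q1
q1 --b--> q2
q2 --a--> q1
q1 --a--> q1
End in state q1, which is not an accepting state.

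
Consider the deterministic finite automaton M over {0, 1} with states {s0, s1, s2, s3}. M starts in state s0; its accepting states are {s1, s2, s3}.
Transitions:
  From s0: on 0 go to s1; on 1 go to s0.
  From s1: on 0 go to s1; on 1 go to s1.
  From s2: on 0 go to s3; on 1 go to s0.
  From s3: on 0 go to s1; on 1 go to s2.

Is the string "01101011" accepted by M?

accepted

s0 --0--> s1
s1 --1--> s1
s1 --1--> s1
s1 --0--> s1
s1 --1--> s1
s1 --0--> s1
s1 --1--> s1
s1 --1--> s1
End in state s1, which is an accepting state.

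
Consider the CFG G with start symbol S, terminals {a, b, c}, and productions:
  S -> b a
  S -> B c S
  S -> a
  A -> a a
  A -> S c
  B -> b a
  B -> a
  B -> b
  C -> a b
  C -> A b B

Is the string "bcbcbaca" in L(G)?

yes

S ⇒ BcS ⇒ bcS ⇒ bcBcS ⇒ bcbcS ⇒ bcbcBcS ⇒ bcbcbacS ⇒ bcbcbaca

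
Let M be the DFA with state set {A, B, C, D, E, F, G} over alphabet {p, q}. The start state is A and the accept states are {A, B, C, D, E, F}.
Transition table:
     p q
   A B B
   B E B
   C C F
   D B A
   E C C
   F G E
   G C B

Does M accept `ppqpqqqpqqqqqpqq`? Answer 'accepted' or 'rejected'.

accepted

A --p--> B
B --p--> E
E --q--> C
C --p--> C
C --q--> F
F --q--> E
E --q--> C
C --p--> C
C --q--> F
F --q--> E
E --q--> C
C --q--> F
F --q--> E
E --p--> C
C --q--> F
F --q--> E
End in state E, which is an accepting state.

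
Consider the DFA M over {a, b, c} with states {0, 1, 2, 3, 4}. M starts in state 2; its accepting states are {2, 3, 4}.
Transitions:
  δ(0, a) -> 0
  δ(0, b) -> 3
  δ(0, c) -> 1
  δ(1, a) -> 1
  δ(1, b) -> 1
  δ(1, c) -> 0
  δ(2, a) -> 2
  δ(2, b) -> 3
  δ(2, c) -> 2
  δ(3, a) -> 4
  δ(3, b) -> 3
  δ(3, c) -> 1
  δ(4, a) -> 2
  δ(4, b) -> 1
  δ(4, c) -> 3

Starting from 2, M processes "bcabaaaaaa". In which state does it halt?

2 --b--> 3
3 --c--> 1
1 --a--> 1
1 --b--> 1
1 --a--> 1
1 --a--> 1
1 --a--> 1
1 --a--> 1
1 --a--> 1
1 --a--> 1

1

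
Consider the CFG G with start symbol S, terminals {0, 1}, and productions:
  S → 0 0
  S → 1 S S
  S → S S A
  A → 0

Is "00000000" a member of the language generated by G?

S ⇒ SSA ⇒ 00SA ⇒ 00SSAA ⇒ 0000SAA ⇒ 000000AA ⇒ 0000000A ⇒ 00000000

yes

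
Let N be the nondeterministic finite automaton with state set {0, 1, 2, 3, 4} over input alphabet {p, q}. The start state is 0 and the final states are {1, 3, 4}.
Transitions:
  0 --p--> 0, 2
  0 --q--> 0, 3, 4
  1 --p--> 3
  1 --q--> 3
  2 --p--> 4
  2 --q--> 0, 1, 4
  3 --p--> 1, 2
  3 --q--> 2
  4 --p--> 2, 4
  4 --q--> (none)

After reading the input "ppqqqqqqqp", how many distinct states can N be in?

5

Start: {0}
read p: {0, 2}
read p: {0, 2, 4}
read q: {0, 1, 3, 4}
read q: {0, 2, 3, 4}
read q: {0, 1, 2, 3, 4}
read q: {0, 1, 2, 3, 4}
read q: {0, 1, 2, 3, 4}
read q: {0, 1, 2, 3, 4}
read q: {0, 1, 2, 3, 4}
read p: {0, 1, 2, 3, 4}
Final reachable set {0, 1, 2, 3, 4} has 5 states.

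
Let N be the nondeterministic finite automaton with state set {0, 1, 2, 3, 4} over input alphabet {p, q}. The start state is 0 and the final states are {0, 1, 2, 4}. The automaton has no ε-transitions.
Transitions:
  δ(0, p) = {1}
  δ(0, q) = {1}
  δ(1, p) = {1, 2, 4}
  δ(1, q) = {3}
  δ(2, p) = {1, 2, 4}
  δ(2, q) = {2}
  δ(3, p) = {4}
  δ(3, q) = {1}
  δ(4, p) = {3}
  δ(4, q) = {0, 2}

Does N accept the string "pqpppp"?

rejected

Start: {0}
read p: {1}
read q: {3}
read p: {4}
read p: {3}
read p: {4}
read p: {3}
Reachable ∩ accepting = {} — empty.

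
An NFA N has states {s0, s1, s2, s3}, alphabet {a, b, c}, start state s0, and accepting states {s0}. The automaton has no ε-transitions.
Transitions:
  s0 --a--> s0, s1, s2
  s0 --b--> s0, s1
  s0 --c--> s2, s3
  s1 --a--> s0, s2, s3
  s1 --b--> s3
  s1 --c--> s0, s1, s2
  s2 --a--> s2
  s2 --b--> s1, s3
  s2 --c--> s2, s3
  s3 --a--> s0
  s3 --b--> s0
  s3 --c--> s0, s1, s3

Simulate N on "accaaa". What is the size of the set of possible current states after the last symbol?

Start: {s0}
read a: {s0, s1, s2}
read c: {s0, s1, s2, s3}
read c: {s0, s1, s2, s3}
read a: {s0, s1, s2, s3}
read a: {s0, s1, s2, s3}
read a: {s0, s1, s2, s3}
Final reachable set {s0, s1, s2, s3} has 4 states.

4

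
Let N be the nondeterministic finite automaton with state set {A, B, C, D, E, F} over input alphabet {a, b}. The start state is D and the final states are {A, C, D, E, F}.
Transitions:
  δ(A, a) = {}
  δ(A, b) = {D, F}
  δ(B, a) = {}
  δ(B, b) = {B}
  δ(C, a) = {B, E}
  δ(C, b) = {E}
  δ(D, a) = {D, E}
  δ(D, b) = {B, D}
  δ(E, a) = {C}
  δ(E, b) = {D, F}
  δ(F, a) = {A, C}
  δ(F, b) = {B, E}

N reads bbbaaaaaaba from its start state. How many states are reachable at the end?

Start: {D}
read b: {B, D}
read b: {B, D}
read b: {B, D}
read a: {D, E}
read a: {C, D, E}
read a: {B, C, D, E}
read a: {B, C, D, E}
read a: {B, C, D, E}
read a: {B, C, D, E}
read b: {B, D, E, F}
read a: {A, C, D, E}
Final reachable set {A, C, D, E} has 4 states.

4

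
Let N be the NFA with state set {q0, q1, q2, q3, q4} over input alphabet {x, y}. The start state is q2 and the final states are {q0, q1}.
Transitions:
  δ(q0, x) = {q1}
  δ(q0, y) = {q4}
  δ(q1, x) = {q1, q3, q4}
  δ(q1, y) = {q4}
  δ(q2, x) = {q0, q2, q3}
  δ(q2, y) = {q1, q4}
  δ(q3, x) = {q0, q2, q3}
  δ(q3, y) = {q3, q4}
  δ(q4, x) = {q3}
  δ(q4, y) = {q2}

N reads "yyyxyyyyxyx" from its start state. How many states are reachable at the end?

5

Start: {q2}
read y: {q1, q4}
read y: {q2, q4}
read y: {q1, q2, q4}
read x: {q0, q1, q2, q3, q4}
read y: {q1, q2, q3, q4}
read y: {q1, q2, q3, q4}
read y: {q1, q2, q3, q4}
read y: {q1, q2, q3, q4}
read x: {q0, q1, q2, q3, q4}
read y: {q1, q2, q3, q4}
read x: {q0, q1, q2, q3, q4}
Final reachable set {q0, q1, q2, q3, q4} has 5 states.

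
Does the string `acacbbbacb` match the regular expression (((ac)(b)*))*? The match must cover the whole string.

Split into 3 pieces ac · acbbb · acb; each matches ((ac)(b)*).

yes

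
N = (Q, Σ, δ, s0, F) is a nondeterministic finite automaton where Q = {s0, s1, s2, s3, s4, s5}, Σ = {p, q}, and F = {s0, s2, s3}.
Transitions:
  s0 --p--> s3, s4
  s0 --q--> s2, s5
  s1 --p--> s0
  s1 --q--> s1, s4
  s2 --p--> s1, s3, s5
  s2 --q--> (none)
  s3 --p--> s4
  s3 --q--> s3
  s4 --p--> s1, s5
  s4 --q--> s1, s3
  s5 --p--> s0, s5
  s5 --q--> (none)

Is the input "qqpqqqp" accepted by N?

rejected

Start: {s0}
read q: {s2, s5}
read q: {}
The reachable set is empty and stays empty for the remaining 5 symbols.
Reachable ∩ accepting = {} — empty.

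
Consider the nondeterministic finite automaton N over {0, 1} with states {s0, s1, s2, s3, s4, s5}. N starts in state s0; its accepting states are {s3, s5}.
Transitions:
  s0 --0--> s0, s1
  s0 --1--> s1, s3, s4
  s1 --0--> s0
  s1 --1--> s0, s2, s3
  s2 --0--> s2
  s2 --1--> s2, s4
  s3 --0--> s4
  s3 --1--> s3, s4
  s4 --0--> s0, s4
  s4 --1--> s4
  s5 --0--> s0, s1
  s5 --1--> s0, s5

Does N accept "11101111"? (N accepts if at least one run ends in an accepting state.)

accepted

Start: {s0}
read 1: {s1, s3, s4}
read 1: {s0, s2, s3, s4}
read 1: {s1, s2, s3, s4}
read 0: {s0, s2, s4}
read 1: {s1, s2, s3, s4}
read 1: {s0, s2, s3, s4}
read 1: {s1, s2, s3, s4}
read 1: {s0, s2, s3, s4}
Reachable ∩ accepting = {s3} — nonempty.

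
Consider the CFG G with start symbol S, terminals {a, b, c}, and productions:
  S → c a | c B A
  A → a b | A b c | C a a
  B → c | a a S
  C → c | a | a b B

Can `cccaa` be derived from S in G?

S ⇒ cBA ⇒ ccA ⇒ ccCaa ⇒ cccaa

yes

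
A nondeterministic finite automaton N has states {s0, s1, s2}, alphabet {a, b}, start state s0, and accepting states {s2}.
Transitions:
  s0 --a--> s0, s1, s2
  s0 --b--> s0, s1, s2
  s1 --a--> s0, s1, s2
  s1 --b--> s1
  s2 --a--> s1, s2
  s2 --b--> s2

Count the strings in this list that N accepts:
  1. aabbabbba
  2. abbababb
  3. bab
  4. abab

aabbabbba: accepted
abbababb: accepted
bab: accepted
abab: accepted

4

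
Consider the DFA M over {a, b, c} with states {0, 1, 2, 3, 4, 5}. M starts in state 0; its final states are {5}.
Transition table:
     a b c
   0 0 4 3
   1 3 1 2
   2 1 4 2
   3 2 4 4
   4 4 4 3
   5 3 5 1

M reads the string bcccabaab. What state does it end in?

4

0 --b--> 4
4 --c--> 3
3 --c--> 4
4 --c--> 3
3 --a--> 2
2 --b--> 4
4 --a--> 4
4 --a--> 4
4 --b--> 4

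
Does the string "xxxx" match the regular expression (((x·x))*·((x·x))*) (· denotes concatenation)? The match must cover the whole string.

yes

Split as ε·xxxx: ((x·x))* matches ε and ((x·x))* matches xxxx.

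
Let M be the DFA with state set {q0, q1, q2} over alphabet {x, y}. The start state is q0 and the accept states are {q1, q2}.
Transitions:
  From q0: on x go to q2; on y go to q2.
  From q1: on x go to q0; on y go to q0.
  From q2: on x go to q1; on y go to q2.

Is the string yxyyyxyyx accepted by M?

q0 --y--> q2
q2 --x--> q1
q1 --y--> q0
q0 --y--> q2
q2 --y--> q2
q2 --x--> q1
q1 --y--> q0
q0 --y--> q2
q2 --x--> q1
End in state q1, which is an accepting state.

accepted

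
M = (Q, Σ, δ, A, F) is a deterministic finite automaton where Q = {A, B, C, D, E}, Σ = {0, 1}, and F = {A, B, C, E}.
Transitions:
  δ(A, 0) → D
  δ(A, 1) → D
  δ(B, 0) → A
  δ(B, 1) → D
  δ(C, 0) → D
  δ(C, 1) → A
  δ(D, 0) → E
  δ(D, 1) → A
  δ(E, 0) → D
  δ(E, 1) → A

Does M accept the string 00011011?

rejected

A --0--> D
D --0--> E
E --0--> D
D --1--> A
A --1--> D
D --0--> E
E --1--> A
A --1--> D
End in state D, which is not an accepting state.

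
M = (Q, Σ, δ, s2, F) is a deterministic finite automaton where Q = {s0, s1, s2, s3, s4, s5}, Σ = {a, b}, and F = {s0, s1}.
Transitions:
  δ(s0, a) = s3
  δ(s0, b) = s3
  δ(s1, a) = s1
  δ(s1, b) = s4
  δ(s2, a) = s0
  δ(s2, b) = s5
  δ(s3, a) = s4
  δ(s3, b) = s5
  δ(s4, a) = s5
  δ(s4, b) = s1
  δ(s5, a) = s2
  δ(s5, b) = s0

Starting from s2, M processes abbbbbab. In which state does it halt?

s5

s2 --a--> s0
s0 --b--> s3
s3 --b--> s5
s5 --b--> s0
s0 --b--> s3
s3 --b--> s5
s5 --a--> s2
s2 --b--> s5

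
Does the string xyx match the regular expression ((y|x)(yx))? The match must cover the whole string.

Split as x·yx: (y|x) matches x and (yx) matches yx.

yes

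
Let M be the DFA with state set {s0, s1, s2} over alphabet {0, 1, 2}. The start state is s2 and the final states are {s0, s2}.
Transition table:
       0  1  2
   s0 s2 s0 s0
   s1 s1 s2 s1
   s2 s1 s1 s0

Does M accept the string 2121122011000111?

s2 --2--> s0
s0 --1--> s0
s0 --2--> s0
s0 --1--> s0
s0 --1--> s0
s0 --2--> s0
s0 --2--> s0
s0 --0--> s2
s2 --1--> s1
s1 --1--> s2
s2 --0--> s1
s1 --0--> s1
s1 --0--> s1
s1 --1--> s2
s2 --1--> s1
s1 --1--> s2
End in state s2, which is an accepting state.

accepted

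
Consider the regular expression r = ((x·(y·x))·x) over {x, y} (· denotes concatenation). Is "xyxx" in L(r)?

yes

Split as xyx·x: (x·(y·x)) matches xyx and x matches x.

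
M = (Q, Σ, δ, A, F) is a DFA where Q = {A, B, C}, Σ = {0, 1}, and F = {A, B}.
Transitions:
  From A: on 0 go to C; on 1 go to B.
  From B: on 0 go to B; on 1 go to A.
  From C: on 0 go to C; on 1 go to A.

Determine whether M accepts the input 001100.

accepted

A --0--> C
C --0--> C
C --1--> A
A --1--> B
B --0--> B
B --0--> B
End in state B, which is an accepting state.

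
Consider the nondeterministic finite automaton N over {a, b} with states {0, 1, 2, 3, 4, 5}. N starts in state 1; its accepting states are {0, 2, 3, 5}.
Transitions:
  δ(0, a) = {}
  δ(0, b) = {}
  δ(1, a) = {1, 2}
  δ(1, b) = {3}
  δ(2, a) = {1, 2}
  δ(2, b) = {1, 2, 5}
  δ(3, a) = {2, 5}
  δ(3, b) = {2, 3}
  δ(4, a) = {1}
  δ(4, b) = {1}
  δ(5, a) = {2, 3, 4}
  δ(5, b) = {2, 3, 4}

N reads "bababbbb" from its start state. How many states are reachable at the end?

5

Start: {1}
read b: {3}
read a: {2, 5}
read b: {1, 2, 3, 4, 5}
read a: {1, 2, 3, 4, 5}
read b: {1, 2, 3, 4, 5}
read b: {1, 2, 3, 4, 5}
read b: {1, 2, 3, 4, 5}
read b: {1, 2, 3, 4, 5}
Final reachable set {1, 2, 3, 4, 5} has 5 states.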